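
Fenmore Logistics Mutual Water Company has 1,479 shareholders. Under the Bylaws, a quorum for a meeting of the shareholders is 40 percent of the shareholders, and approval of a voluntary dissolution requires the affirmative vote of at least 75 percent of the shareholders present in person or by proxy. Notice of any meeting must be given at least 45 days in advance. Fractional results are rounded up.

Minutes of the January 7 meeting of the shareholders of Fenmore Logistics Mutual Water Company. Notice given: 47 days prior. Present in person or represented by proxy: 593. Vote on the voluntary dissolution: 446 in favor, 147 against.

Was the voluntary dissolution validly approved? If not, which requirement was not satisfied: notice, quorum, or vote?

Valid — all requirements satisfied.

Notice: 47 days given; 45 required. Satisfied.
Quorum: 40% of 1,479 = 591.60, rounded up to 592; 593 present. Satisfied.
Vote: requires three-fourths of those present (593); 3/4 of 593 = 444.75, rounded up to 445, so 445 needed; 446 in favor. Satisfied.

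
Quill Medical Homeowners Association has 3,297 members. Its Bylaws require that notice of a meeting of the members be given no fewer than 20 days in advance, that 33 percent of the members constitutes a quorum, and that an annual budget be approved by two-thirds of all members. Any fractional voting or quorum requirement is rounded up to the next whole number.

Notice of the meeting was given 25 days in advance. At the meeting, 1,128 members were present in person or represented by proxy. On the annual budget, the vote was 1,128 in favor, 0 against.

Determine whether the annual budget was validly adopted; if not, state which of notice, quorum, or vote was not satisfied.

Invalid — vote requirement not satisfied.

Notice: 25 days given; 20 required. Satisfied.
Quorum: 33% of 3,297 = 1,088.01, rounded up to 1,089; 1,128 present. Satisfied.
Vote: requires two-thirds of all members (3,297); 2/3 of 3297 = 2198, so 2,198 needed; 1,128 in favor. Not satisfied.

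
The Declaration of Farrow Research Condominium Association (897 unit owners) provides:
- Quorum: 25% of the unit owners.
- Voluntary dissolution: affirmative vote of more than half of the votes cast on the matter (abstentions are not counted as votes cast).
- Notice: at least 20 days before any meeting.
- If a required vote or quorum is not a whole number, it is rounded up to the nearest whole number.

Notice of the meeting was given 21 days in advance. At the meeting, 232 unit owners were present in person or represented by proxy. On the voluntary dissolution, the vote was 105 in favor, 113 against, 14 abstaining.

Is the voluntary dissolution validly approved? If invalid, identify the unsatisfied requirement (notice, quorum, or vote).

Notice: 21 days given; 20 required. Satisfied.
Quorum: 25% of 897 = 224.25, rounded up to 225; 232 present. Satisfied.
Vote: requires a majority of the votes cast (232 − 14 abstaining = 218); a majority of 218 is 110, so 110 needed; 105 in favor. Not satisfied.

Invalid — vote requirement not satisfied.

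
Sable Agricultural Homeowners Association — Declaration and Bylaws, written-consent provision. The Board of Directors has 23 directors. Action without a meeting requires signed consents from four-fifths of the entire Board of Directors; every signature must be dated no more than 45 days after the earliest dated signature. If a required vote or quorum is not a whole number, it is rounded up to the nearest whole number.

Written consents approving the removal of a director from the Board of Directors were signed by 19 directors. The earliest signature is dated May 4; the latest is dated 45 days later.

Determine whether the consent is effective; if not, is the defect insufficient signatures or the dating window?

Effective — both the signature and dating-window requirements are satisfied.

Signatures required: four-fifths of 23 — 4/5 of 23 = 18.40, rounded up to 19, so 19 needed; 19 signed. Sufficient.
Dating window: the latest signature is 45 days after the earliest; the limit is 45 days. Within the window.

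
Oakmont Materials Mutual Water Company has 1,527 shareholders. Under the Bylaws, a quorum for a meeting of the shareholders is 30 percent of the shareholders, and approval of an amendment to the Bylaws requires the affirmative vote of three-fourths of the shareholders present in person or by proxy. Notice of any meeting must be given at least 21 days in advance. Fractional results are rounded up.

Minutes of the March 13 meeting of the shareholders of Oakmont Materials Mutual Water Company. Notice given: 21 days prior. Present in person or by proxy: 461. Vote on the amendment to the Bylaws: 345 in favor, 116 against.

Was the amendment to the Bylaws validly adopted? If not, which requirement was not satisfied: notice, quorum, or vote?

Invalid — vote requirement not satisfied.

Notice: 21 days given; 21 required. Satisfied.
Quorum: 30% of 1,527 = 458.10, rounded up to 459; 461 present. Satisfied.
Vote: requires three-fourths of those present (461); 3/4 of 461 = 345.75, rounded up to 346, so 346 needed; 345 in favor. Not satisfied.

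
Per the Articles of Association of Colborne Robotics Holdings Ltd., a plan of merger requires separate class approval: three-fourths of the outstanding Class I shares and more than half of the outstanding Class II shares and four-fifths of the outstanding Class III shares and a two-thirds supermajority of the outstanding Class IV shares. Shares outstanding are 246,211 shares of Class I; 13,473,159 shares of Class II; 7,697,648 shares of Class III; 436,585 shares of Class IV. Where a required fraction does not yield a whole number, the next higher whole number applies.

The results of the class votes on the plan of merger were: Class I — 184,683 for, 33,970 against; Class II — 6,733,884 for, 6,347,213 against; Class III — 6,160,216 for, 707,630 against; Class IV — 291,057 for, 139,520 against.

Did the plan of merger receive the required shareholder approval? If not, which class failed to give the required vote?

Class I: 3/4 of 246211 = 184658.25, rounded up to 184659; 184,659 required, 184,683 in favor — approved.
Class II: a majority of 13473159 is 6736580; 6,736,580 required, 6,733,884 in favor — not approved.
Class III: 4/5 of 7697648 = 6158118.40, rounded up to 6158119; 6,158,119 required, 6,160,216 in favor — approved.
Class IV: 2/3 of 436585 = 291056.67, rounded up to 291057; 291,057 required, 291,057 in favor — approved.

Not approved — the Class II shares did not give the required vote.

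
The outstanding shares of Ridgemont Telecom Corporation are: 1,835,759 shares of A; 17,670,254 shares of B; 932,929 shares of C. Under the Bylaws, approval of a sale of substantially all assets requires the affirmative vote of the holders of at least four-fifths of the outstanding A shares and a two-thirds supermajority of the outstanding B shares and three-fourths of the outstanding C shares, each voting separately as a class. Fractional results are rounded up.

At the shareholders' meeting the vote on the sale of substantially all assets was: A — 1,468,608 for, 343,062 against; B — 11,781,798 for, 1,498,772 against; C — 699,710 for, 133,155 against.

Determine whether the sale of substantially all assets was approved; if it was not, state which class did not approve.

A: 4/5 of 1835759 = 1468607.20, rounded up to 1468608; 1,468,608 required, 1,468,608 in favor — approved.
B: 2/3 of 17670254 = 11780169.33, rounded up to 11780170; 11,780,170 required, 11,781,798 in favor — approved.
C: 3/4 of 932929 = 699696.75, rounded up to 699697; 699,697 required, 699,710 in favor — approved.

Approved — every class gave the required vote.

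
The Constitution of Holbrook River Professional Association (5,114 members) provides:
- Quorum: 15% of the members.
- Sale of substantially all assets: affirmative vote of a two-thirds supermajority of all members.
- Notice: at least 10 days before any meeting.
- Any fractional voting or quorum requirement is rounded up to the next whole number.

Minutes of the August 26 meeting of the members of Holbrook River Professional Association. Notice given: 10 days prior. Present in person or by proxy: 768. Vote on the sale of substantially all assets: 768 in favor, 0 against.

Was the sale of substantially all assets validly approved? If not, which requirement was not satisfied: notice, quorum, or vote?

Invalid — vote requirement not satisfied.

Notice: 10 days given; 10 required. Satisfied.
Quorum: 15% of 5,114 = 767.10, rounded up to 768; 768 present. Satisfied.
Vote: requires two-thirds of all members (5,114); 2/3 of 5114 = 3409.33, rounded up to 3410, so 3,410 needed; 768 in favor. Not satisfied.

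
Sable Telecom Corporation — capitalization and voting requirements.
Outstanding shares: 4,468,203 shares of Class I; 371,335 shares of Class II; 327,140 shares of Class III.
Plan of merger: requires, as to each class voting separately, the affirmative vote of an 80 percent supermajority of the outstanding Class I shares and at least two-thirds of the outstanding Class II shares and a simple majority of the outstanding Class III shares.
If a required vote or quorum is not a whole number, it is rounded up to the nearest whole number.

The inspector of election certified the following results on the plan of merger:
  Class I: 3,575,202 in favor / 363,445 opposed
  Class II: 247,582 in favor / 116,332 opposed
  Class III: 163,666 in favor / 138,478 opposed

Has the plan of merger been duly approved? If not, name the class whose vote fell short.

Approved — every class gave the required vote.

Class I: 4/5 of 4468203 = 3574562.40, rounded up to 3574563; 3,574,563 required, 3,575,202 in favor — approved.
Class II: 2/3 of 371335 = 247556.67, rounded up to 247557; 247,557 required, 247,582 in favor — approved.
Class III: a majority of 327140 is 163571; 163,571 required, 163,666 in favor — approved.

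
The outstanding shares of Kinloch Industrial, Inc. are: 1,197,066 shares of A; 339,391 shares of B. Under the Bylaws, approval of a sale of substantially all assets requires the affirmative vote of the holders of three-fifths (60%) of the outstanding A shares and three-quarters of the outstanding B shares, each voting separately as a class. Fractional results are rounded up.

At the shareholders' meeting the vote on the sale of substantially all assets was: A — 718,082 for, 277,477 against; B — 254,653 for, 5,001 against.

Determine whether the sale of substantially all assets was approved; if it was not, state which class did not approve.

Not approved — the A shares did not give the required vote.

A: 3/5 of 1197066 = 718239.60, rounded up to 718240; 718,240 required, 718,082 in favor — not approved.
B: 3/4 of 339391 = 254543.25, rounded up to 254544; 254,544 required, 254,653 in favor — approved.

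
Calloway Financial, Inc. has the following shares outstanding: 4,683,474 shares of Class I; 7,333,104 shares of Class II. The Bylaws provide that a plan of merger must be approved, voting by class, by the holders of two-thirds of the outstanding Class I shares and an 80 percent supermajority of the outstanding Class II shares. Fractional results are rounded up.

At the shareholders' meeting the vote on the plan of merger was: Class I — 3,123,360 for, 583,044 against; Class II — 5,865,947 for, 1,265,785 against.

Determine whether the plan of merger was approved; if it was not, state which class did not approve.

Not approved — the Class II shares did not give the required vote.

Class I: 2/3 of 4683474 = 3122316; 3,122,316 required, 3,123,360 in favor — approved.
Class II: 4/5 of 7333104 = 5866483.20, rounded up to 5866484; 5,866,484 required, 5,865,947 in favor — not approved.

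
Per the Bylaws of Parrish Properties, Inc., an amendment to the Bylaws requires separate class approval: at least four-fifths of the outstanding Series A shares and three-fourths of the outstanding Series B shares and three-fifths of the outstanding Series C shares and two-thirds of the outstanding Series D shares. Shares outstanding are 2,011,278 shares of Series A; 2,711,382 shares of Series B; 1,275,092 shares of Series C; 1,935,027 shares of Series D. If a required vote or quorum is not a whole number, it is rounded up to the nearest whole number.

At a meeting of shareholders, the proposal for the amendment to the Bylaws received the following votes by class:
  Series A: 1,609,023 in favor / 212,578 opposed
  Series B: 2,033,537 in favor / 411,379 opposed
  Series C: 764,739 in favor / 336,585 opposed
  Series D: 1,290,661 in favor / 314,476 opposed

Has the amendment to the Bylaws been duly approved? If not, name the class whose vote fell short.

Not approved — the Series C shares did not give the required vote.

Series A: 4/5 of 2011278 = 1609022.40, rounded up to 1609023; 1,609,023 required, 1,609,023 in favor — approved.
Series B: 3/4 of 2711382 = 2033536.50, rounded up to 2033537; 2,033,537 required, 2,033,537 in favor — approved.
Series C: 3/5 of 1275092 = 765055.20, rounded up to 765056; 765,056 required, 764,739 in favor — not approved.
Series D: 2/3 of 1935027 = 1290018; 1,290,018 required, 1,290,661 in favor — approved.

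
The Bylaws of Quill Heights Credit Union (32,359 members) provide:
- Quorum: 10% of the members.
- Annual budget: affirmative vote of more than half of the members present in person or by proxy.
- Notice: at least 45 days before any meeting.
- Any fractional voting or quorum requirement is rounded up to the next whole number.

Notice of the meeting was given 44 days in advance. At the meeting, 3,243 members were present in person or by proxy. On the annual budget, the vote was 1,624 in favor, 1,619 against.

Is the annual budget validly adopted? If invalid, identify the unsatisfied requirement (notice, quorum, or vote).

Notice: 44 days given; 45 required. Not satisfied.
Quorum: 10% of 32,359 = 3,235.90, rounded up to 3,236; 3,243 present. Satisfied.
Vote: requires a majority of those present (3,243); a majority of 3243 is 1622, so 1,622 needed; 1,624 in favor. Satisfied.

Invalid — notice requirement not satisfied.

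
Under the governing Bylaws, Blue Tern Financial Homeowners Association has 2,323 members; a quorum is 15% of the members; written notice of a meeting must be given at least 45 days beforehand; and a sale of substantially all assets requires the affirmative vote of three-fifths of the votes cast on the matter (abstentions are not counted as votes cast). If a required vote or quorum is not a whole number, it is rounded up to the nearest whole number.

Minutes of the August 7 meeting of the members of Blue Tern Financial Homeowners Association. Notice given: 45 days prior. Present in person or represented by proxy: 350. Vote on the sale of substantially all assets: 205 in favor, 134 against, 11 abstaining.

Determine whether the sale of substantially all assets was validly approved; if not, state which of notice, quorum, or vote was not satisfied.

Notice: 45 days given; 45 required. Satisfied.
Quorum: 15% of 2,323 = 348.45, rounded up to 349; 350 present. Satisfied.
Vote: requires three-fifths of the votes cast (350 − 11 abstaining = 339); 3/5 of 339 = 203.40, rounded up to 204, so 204 needed; 205 in favor. Satisfied.

Valid — all requirements satisfied.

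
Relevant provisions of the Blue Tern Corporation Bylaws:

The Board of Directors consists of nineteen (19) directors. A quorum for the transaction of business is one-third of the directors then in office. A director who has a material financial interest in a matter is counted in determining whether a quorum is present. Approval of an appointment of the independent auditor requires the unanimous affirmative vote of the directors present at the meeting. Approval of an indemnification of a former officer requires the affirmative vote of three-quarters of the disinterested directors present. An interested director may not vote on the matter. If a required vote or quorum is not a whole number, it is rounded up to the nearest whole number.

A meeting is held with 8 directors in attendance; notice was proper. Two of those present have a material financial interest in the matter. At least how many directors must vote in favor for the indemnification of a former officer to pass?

5

The indemnification of a former officer requires three-fourths of the disinterested directors present (8 − 2 = 6).
3/4 of 6 = 4.50, rounded up to 5.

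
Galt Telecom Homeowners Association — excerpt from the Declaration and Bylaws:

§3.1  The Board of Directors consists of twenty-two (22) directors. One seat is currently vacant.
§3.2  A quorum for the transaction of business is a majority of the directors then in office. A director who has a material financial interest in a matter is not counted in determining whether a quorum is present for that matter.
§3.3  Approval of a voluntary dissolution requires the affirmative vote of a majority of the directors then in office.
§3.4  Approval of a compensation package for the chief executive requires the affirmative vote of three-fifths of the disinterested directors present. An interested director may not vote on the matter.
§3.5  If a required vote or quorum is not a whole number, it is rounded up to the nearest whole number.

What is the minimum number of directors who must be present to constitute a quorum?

11

A majority of 21 is 11.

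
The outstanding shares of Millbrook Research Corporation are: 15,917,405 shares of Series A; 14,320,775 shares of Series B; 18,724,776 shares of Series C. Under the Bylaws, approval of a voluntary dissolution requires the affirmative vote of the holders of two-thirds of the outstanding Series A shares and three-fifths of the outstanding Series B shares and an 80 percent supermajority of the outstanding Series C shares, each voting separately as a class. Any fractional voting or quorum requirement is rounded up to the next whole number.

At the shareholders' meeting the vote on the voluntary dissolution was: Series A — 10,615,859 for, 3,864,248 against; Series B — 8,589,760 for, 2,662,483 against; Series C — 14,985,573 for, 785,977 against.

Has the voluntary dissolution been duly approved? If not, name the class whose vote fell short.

Series A: 2/3 of 15917405 = 10611603.33, rounded up to 10611604; 10,611,604 required, 10,615,859 in favor — approved.
Series B: 3/5 of 14320775 = 8592465; 8,592,465 required, 8,589,760 in favor — not approved.
Series C: 4/5 of 18724776 = 14979820.80, rounded up to 14979821; 14,979,821 required, 14,985,573 in favor — approved.

Not approved — the Series B shares did not give the required vote.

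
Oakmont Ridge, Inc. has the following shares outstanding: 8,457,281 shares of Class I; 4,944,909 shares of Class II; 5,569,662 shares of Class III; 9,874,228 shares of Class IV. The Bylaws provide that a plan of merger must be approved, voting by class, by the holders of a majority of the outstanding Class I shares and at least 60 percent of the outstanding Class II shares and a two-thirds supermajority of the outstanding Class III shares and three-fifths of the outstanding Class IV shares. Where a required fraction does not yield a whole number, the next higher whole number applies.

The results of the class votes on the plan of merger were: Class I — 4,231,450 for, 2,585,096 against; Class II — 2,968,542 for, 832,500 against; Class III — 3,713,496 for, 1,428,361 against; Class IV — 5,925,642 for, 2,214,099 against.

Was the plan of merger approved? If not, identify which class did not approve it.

Class I: a majority of 8457281 is 4228641; 4,228,641 required, 4,231,450 in favor — approved.
Class II: 3/5 of 4944909 = 2966945.40, rounded up to 2966946; 2,966,946 required, 2,968,542 in favor — approved.
Class III: 2/3 of 5569662 = 3713108; 3,713,108 required, 3,713,496 in favor — approved.
Class IV: 3/5 of 9874228 = 5924536.80, rounded up to 5924537; 5,924,537 required, 5,925,642 in favor — approved.

Approved — every class gave the required vote.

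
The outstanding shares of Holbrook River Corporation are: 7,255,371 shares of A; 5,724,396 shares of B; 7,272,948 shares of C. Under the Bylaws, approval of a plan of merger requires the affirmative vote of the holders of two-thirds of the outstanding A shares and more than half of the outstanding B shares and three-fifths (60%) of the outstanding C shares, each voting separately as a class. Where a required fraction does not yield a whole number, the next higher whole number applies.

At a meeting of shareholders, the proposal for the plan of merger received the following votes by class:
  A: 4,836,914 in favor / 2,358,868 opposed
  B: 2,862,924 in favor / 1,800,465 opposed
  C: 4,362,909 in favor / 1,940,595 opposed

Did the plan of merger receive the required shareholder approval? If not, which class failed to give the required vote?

Not approved — the C shares did not give the required vote.

A: 2/3 of 7255371 = 4836914; 4,836,914 required, 4,836,914 in favor — approved.
B: a majority of 5724396 is 2862199; 2,862,199 required, 2,862,924 in favor — approved.
C: 3/5 of 7272948 = 4363768.80, rounded up to 4363769; 4,363,769 required, 4,362,909 in favor — not approved.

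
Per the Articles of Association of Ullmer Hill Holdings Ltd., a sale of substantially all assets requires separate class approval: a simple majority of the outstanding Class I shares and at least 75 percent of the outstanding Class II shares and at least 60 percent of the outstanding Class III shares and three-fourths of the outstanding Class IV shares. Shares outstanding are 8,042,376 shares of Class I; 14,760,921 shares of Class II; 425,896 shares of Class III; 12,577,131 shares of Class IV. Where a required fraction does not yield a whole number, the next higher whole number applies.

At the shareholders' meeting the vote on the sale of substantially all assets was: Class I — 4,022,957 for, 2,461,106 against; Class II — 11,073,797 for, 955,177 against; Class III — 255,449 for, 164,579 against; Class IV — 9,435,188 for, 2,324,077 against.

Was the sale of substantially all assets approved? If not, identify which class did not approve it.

Not approved — the Class III shares did not give the required vote.

Class I: a majority of 8042376 is 4021189; 4,021,189 required, 4,022,957 in favor — approved.
Class II: 3/4 of 14760921 = 11070690.75, rounded up to 11070691; 11,070,691 required, 11,073,797 in favor — approved.
Class III: 3/5 of 425896 = 255537.60, rounded up to 255538; 255,538 required, 255,449 in favor — not approved.
Class IV: 3/4 of 12577131 = 9432848.25, rounded up to 9432849; 9,432,849 required, 9,435,188 in favor — approved.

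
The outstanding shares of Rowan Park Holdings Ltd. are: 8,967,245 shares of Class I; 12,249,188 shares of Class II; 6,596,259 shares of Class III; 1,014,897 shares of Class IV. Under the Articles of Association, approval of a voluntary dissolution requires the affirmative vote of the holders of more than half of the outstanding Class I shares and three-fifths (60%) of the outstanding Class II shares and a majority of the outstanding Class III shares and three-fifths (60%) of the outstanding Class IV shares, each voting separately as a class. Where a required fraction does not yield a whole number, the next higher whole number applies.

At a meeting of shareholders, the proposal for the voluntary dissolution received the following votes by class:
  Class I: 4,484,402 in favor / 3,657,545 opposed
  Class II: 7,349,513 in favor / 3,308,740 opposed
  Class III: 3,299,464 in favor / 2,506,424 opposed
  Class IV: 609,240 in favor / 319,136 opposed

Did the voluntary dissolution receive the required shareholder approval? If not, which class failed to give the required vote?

Approved — every class gave the required vote.

Class I: a majority of 8967245 is 4483623; 4,483,623 required, 4,484,402 in favor — approved.
Class II: 3/5 of 12249188 = 7349512.80, rounded up to 7349513; 7,349,513 required, 7,349,513 in favor — approved.
Class III: a majority of 6596259 is 3298130; 3,298,130 required, 3,299,464 in favor — approved.
Class IV: 3/5 of 1014897 = 608938.20, rounded up to 608939; 608,939 required, 609,240 in favor — approved.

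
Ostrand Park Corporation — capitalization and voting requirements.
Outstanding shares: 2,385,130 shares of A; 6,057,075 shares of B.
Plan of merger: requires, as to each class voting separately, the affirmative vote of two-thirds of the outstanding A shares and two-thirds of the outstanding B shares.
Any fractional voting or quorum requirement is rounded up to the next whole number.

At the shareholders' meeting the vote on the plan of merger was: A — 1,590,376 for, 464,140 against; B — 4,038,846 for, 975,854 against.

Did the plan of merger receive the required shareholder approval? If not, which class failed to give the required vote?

A: 2/3 of 2385130 = 1590086.67, rounded up to 1590087; 1,590,087 required, 1,590,376 in favor — approved.
B: 2/3 of 6057075 = 4038050; 4,038,050 required, 4,038,846 in favor — approved.

Approved — every class gave the required vote.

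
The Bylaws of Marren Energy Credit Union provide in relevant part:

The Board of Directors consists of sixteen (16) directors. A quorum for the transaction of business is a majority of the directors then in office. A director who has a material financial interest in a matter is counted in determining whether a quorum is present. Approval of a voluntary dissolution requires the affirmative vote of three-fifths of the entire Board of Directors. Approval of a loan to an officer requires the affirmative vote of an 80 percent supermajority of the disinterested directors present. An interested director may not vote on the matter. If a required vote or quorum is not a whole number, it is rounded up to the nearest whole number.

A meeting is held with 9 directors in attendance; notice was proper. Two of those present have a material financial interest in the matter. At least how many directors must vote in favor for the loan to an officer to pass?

The loan to an officer requires four-fifths of the disinterested directors present (9 − 2 = 7).
4/5 of 7 = 5.60, rounded up to 6.

6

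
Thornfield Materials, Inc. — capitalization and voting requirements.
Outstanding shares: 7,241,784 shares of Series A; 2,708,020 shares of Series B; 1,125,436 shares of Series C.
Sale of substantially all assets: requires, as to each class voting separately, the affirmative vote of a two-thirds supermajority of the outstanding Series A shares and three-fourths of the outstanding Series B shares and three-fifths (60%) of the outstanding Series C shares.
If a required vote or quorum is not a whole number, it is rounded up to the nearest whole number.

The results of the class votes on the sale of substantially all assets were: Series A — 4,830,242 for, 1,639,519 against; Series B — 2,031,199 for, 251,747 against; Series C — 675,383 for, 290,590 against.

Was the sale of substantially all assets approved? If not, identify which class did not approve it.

Approved — every class gave the required vote.

Series A: 2/3 of 7241784 = 4827856; 4,827,856 required, 4,830,242 in favor — approved.
Series B: 3/4 of 2708020 = 2031015; 2,031,015 required, 2,031,199 in favor — approved.
Series C: 3/5 of 1125436 = 675261.60, rounded up to 675262; 675,262 required, 675,383 in favor — approved.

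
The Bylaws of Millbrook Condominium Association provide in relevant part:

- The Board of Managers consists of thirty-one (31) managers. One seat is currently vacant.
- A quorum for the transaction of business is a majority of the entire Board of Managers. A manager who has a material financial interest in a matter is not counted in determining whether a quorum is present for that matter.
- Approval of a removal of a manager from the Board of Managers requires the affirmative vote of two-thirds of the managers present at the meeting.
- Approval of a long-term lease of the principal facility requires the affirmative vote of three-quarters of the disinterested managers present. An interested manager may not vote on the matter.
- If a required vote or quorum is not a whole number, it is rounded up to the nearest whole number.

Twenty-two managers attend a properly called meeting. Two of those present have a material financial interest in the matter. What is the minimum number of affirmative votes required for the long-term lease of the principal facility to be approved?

The long-term lease of the principal facility requires three-fourths of the disinterested managers present (22 − 2 = 20).
3/4 of 20 = 15.

15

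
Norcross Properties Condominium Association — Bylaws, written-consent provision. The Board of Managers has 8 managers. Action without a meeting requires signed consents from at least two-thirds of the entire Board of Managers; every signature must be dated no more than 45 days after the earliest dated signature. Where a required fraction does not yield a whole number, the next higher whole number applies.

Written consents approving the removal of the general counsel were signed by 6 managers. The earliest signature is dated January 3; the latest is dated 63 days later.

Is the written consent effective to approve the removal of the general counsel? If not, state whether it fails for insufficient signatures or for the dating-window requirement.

Signatures required: at least two-thirds of 8 — 2/3 of 8 = 5.33, rounded up to 6, so 6 needed; 6 signed. Sufficient.
Dating window: the latest signature is 63 days after the earliest; the limit is 45 days. Outside the window.

Not effective — dating-window requirement not satisfied.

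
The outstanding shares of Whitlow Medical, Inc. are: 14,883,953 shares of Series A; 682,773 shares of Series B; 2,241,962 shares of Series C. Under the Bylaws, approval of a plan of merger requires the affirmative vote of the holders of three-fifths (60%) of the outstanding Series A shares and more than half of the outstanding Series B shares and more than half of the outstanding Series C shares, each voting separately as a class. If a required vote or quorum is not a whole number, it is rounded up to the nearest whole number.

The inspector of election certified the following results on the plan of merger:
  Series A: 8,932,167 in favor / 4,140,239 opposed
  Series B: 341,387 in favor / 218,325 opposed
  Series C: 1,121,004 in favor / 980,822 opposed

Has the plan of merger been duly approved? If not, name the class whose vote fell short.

Series A: 3/5 of 14883953 = 8930371.80, rounded up to 8930372; 8,930,372 required, 8,932,167 in favor — approved.
Series B: a majority of 682773 is 341387; 341,387 required, 341,387 in favor — approved.
Series C: a majority of 2241962 is 1120982; 1,120,982 required, 1,121,004 in favor — approved.

Approved — every class gave the required vote.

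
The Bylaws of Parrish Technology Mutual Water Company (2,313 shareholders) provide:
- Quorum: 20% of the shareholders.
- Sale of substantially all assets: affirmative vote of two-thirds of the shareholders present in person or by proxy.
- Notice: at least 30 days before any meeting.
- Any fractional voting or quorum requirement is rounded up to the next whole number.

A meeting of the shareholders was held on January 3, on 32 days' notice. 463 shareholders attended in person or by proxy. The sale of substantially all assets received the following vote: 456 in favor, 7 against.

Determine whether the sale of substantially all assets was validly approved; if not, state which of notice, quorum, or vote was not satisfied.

Valid — all requirements satisfied.

Notice: 32 days given; 30 required. Satisfied.
Quorum: 20% of 2,313 = 462.60, rounded up to 463; 463 present. Satisfied.
Vote: requires two-thirds of those present (463); 2/3 of 463 = 308.67, rounded up to 309, so 309 needed; 456 in favor. Satisfied.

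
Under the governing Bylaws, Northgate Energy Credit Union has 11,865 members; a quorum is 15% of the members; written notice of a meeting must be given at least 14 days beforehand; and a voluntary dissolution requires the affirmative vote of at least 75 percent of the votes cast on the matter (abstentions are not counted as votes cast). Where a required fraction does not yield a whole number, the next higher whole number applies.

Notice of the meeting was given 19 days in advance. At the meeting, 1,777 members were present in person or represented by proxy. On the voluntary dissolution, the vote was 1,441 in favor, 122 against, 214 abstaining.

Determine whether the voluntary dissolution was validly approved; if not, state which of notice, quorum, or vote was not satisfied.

Notice: 19 days given; 14 required. Satisfied.
Quorum: 15% of 11,865 = 1,779.75, rounded up to 1,780; 1,777 present. Not satisfied.
Vote: requires three-fourths of the votes cast (1,777 − 214 abstaining = 1,563); 3/4 of 1563 = 1172.25, rounded up to 1173, so 1,173 needed; 1,441 in favor. Satisfied.

Invalid — quorum requirement not satisfied.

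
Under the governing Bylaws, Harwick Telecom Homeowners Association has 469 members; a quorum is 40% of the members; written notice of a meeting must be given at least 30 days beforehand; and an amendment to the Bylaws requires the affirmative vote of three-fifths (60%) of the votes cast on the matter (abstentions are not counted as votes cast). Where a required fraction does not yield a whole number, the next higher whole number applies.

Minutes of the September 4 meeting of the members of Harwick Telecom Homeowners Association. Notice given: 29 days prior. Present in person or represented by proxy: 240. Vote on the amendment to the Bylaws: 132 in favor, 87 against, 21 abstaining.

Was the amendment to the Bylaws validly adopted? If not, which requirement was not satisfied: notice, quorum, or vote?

Invalid — notice requirement not satisfied.

Notice: 29 days given; 30 required. Not satisfied.
Quorum: 40% of 469 = 187.60, rounded up to 188; 240 present. Satisfied.
Vote: requires three-fifths of the votes cast (240 − 21 abstaining = 219); 3/5 of 219 = 131.40, rounded up to 132, so 132 needed; 132 in favor. Satisfied.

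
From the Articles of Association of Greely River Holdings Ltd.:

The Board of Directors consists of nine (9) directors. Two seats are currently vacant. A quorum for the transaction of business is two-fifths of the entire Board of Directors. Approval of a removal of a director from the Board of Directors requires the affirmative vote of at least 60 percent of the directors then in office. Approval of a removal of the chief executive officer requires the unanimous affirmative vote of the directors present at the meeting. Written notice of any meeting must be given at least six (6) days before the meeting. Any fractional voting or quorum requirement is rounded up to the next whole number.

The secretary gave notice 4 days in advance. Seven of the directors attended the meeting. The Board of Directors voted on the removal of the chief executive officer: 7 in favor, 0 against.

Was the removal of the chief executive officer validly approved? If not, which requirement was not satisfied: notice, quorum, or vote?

Invalid — notice requirement not satisfied.

Notice: 4 days given; 6 required (4 < 6). Not satisfied.
Quorum: 7 present; quorum is 4. Satisfied.
Vote: the removal of the chief executive officer requires the unanimous vote of the directors present (7). Unanimous means all 7, so 7 affirmative votes are needed; 7 voted in favor. Satisfied.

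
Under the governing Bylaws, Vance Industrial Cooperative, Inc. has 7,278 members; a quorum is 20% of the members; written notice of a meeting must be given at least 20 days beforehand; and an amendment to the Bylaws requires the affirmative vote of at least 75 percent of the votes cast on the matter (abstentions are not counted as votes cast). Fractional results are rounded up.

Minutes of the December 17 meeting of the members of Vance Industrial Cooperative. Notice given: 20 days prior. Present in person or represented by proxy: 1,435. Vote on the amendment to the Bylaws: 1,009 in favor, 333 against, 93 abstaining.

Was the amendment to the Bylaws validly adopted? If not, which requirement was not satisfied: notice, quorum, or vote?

Invalid — quorum requirement not satisfied.

Notice: 20 days given; 20 required. Satisfied.
Quorum: 20% of 7,278 = 1,455.60, rounded up to 1,456; 1,435 present. Not satisfied.
Vote: requires three-fourths of the votes cast (1,435 − 93 abstaining = 1,342); 3/4 of 1342 = 1006.50, rounded up to 1007, so 1,007 needed; 1,009 in favor. Satisfied.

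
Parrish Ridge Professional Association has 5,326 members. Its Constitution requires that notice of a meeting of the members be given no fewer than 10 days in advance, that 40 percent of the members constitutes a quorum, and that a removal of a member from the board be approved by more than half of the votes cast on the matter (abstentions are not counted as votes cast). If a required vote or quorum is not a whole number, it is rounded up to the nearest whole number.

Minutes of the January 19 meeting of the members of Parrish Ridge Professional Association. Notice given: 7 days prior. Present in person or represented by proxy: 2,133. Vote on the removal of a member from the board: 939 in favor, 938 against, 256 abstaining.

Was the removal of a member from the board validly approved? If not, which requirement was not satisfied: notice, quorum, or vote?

Notice: 7 days given; 10 required. Not satisfied.
Quorum: 40% of 5,326 = 2,130.40, rounded up to 2,131; 2,133 present. Satisfied.
Vote: requires a majority of the votes cast (2,133 − 256 abstaining = 1,877); a majority of 1877 is 939, so 939 needed; 939 in favor. Satisfied.

Invalid — notice requirement not satisfied.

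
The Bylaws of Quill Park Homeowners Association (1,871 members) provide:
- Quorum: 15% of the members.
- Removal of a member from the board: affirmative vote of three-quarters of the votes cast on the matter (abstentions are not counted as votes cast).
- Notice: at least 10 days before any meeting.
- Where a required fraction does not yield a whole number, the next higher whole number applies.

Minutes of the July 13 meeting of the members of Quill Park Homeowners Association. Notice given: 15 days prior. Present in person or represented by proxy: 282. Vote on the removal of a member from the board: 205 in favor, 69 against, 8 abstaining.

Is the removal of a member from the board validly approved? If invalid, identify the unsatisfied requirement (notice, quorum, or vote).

Invalid — vote requirement not satisfied.

Notice: 15 days given; 10 required. Satisfied.
Quorum: 15% of 1,871 = 280.65, rounded up to 281; 282 present. Satisfied.
Vote: requires three-fourths of the votes cast (282 − 8 abstaining = 274); 3/4 of 274 = 205.50, rounded up to 206, so 206 needed; 205 in favor. Not satisfied.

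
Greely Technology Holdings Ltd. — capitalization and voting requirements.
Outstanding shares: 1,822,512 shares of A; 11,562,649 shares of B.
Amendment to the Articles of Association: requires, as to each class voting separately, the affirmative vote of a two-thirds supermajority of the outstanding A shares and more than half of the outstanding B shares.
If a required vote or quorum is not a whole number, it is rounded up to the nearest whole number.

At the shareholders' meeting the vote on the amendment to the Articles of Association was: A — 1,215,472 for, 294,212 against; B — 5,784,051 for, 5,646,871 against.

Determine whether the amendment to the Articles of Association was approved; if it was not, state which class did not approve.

Approved — every class gave the required vote.

A: 2/3 of 1822512 = 1215008; 1,215,008 required, 1,215,472 in favor — approved.
B: a majority of 11562649 is 5781325; 5,781,325 required, 5,784,051 in favor — approved.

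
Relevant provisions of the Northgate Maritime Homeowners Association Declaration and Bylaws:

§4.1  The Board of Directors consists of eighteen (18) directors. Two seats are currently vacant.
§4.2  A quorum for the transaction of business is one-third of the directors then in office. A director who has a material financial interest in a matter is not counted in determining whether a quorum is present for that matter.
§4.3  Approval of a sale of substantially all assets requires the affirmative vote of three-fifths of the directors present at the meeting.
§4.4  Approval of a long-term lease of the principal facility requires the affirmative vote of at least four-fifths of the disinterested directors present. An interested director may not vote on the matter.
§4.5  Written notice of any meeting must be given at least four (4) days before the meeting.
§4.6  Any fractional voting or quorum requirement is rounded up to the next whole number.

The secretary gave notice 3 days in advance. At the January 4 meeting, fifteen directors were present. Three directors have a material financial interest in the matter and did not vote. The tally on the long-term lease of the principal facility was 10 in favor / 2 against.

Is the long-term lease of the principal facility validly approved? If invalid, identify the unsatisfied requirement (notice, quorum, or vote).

Notice: 3 days given; 4 required (3 < 4). Not satisfied.
Quorum: 15 present, but the 3 interested directors do not count, leaving 12. Quorum is 6. Satisfied.
Vote: the long-term lease of the principal facility requires four-fifths of the disinterested directors present (15 − 3 = 12). 4/5 of 12 = 9.60, rounded up to 10, so 10 affirmative votes are needed; 10 voted in favor. Satisfied.

Invalid — notice requirement not satisfied.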